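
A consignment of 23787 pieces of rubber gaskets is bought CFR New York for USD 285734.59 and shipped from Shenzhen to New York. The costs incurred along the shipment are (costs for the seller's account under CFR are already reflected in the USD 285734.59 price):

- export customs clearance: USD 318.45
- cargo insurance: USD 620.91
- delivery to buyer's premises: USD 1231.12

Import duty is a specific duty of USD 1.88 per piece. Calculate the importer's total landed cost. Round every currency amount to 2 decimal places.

Total landed cost: USD 332306.18

CFR: the seller pays costs through ocean freight to the destination port, but not insurance.
Already in the invoice (seller's account under CFR): export clearance — exclude.
CIF value = CFR price + insurance = 285734.59 + 620.91 = 286355.50
Import duty = 23787 × 1.88 = 44719.56
Buyer bears: insurance 620.91 + delivery 1231.12 + duty 44719.56 = 46571.59
Landed cost = invoice 285734.59 + 46571.59 = 332306.18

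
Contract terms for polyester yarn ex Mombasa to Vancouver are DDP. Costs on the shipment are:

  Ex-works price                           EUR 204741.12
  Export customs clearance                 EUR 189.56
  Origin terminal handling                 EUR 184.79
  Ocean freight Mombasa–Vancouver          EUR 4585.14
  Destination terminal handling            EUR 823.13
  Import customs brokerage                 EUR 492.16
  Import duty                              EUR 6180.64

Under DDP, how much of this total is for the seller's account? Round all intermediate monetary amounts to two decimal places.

Seller's account: EUR 217196.54

DDP: the seller bears all costs including import duty.
Seller's account: goods 204741.12 + export clearance 189.56 + origin terminal 184.79 + freight 4585.14 + destination terminal 823.13 + brokerage 492.16 + duty 6180.64 = 217196.54
Buyer's account: 0.00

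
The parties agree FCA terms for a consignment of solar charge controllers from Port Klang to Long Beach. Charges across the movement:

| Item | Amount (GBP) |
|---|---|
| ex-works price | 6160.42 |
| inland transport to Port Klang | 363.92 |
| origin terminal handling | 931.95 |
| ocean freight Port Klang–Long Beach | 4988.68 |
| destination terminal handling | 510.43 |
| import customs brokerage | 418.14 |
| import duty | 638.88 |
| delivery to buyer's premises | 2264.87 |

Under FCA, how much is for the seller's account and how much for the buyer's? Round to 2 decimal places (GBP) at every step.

FCA: the seller delivers export-cleared goods to the carrier; the buyer bears costs from that point.
Seller's account: goods 6160.42 + inland to port 363.92 = 6524.34
Buyer's account: origin terminal 931.95 + freight 4988.68 + destination terminal 510.43 + brokerage 418.14 + duty 638.88 + delivery 2264.87 = 9752.95

Seller: GBP 6524.34; buyer: GBP 9752.95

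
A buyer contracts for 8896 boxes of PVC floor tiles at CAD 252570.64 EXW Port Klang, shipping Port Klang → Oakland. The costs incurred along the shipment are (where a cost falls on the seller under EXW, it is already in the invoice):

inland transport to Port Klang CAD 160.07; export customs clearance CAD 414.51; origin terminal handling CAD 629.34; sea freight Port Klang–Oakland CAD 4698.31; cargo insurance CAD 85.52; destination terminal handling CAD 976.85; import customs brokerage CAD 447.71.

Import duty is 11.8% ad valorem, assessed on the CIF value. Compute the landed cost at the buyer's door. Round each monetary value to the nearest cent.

Total landed cost: CAD 290492.84

EXW: the seller makes goods available at their premises; the buyer bears all onward costs.
CIF value = EXW price + inland to port + export clearance + origin terminal + freight + insurance = 252570.64 + 160.07 + 414.51 + 629.34 + 4698.31 + 85.52 = 258558.39
Import duty = 258558.39 × 11.8% = 30509.89
Buyer bears: inland to port 160.07 + export clearance 414.51 + origin terminal 629.34 + freight 4698.31 + insurance 85.52 + destination terminal 976.85 + brokerage 447.71 + duty 30509.89 = 37922.20
Landed cost = invoice 252570.64 + 37922.20 = 290492.84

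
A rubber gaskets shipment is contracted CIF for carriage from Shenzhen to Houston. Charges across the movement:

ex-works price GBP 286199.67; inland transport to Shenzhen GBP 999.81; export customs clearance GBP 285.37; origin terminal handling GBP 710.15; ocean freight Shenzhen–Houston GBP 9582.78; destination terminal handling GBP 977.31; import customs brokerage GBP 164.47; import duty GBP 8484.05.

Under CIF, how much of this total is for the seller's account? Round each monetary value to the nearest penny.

CIF: the seller pays costs through ocean freight and marine insurance to the destination port.
Seller's account: goods 286199.67 + inland to port 999.81 + export clearance 285.37 + origin terminal 710.15 + freight 9582.78 = 297777.78
Buyer's account: destination terminal 977.31 + brokerage 164.47 + duty 8484.05 = 9625.83

Seller's account: GBP 297777.78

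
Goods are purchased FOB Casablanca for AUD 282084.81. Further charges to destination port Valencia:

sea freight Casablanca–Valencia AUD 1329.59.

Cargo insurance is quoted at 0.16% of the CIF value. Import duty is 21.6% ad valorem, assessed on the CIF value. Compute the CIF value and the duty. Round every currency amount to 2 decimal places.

CIF value: AUD 283868.59; import duty: AUD 61315.62

Let C be the CIF value. C = FOB price + freight + 0.16% × C
C − 0.16% × C = 282084.81 + 1329.59
0.9984 × C = 283414.40
C = 283414.40 / 0.9984 = 283868.59
Insurance premium = 0.16% × 283868.59 = 454.19
Import duty = 283868.59 × 21.6% = 61315.62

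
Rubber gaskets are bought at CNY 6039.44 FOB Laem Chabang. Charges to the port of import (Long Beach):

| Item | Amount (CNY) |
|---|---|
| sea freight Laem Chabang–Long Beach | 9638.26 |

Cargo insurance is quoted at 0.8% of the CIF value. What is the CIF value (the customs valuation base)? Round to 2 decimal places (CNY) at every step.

CIF value: CNY 15804.13

Let C be the CIF value. C = FOB price + freight + 0.8% × C
C − 0.8% × C = 6039.44 + 9638.26
0.992 × C = 15677.70
C = 15677.70 / 0.992 = 15804.13
Insurance premium = 0.8% × 15804.13 = 126.43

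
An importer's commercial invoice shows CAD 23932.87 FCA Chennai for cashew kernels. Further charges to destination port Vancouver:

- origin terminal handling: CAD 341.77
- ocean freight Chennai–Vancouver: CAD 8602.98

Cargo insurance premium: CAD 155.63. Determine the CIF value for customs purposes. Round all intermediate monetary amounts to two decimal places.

CIF = FCA price + pre-shipment costs + freight + insurance
CIF = 23932.87 + 341.77 + 8602.98 + 155.63 = 33033.25

CIF value: CAD 33033.25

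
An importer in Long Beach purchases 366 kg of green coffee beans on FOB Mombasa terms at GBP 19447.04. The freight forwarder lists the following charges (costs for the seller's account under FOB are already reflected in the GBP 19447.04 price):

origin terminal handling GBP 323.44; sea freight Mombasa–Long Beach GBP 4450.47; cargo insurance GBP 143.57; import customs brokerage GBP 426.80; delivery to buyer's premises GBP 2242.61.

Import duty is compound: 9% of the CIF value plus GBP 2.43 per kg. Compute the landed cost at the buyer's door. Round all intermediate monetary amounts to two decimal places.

FOB: the seller bears costs until goods are on board at the origin port; the buyer bears freight, insurance and all costs thereafter.
Already in the invoice (seller's account under FOB): origin terminal — exclude.
CIF value = FOB price + freight + insurance = 19447.04 + 4450.47 + 143.57 = 24041.08
Ad valorem component: 24041.08 × 9% = 2163.70
Specific component: 366 × 2.43 = 889.38
Import duty = 2163.70 + 889.38 = 3053.08
Buyer bears: freight 4450.47 + insurance 143.57 + brokerage 426.80 + delivery 2242.61 + duty 3053.08 = 10316.53
Landed cost = invoice 19447.04 + 10316.53 = 29763.57

Total landed cost: GBP 29763.57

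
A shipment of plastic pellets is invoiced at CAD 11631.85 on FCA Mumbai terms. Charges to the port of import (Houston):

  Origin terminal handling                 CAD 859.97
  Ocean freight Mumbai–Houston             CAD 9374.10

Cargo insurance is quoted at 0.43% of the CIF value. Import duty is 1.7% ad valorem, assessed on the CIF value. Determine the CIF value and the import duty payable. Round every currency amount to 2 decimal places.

Let C be the CIF value. C = FCA price + pre-shipment costs + freight + 0.43% × C
C − 0.43% × C = 11631.85 + 859.97 + 9374.10
0.9957 × C = 21865.92
C = 21865.92 / 0.9957 = 21960.35
Insurance premium = 0.43% × 21960.35 = 94.43
Import duty = 21960.35 × 1.7% = 373.33

CIF value: CAD 21960.35; import duty: CAD 373.33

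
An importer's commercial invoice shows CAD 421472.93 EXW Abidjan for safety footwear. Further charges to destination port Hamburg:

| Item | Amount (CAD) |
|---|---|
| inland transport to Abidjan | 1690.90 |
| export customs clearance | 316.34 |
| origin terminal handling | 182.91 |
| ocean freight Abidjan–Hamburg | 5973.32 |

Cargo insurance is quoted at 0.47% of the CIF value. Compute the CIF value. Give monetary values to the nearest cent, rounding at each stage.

CIF value: CAD 431665.23

Let C be the CIF value. C = EXW price + pre-shipment costs + freight + 0.47% × C
C − 0.47% × C = 421472.93 + 1690.90 + 316.34 + 182.91 + 5973.32
0.9953 × C = 429636.40
C = 429636.40 / 0.9953 = 431665.23
Insurance premium = 0.47% × 431665.23 = 2028.83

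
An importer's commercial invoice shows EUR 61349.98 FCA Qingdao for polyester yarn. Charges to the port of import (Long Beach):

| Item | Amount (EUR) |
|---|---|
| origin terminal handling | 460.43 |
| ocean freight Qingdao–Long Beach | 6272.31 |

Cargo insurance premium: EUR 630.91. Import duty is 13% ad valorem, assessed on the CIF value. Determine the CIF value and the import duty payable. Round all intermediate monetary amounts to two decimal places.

CIF value: EUR 68713.63; import duty: EUR 8932.77

CIF = FCA price + pre-shipment costs + freight + insurance
CIF = 61349.98 + 460.43 + 6272.31 + 630.91 = 68713.63
Import duty = 68713.63 × 13% = 8932.77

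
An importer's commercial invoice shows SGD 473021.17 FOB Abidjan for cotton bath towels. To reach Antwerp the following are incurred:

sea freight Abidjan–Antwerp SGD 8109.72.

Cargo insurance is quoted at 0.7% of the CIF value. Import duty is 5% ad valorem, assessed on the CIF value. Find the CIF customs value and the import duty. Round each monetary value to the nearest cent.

Let C be the CIF value. C = FOB price + freight + 0.7% × C
C − 0.7% × C = 473021.17 + 8109.72
0.993 × C = 481130.89
C = 481130.89 / 0.993 = 484522.55
Insurance premium = 0.7% × 484522.55 = 3391.66
Import duty = 484522.55 × 5% = 24226.13

CIF value: SGD 484522.55; import duty: SGD 24226.13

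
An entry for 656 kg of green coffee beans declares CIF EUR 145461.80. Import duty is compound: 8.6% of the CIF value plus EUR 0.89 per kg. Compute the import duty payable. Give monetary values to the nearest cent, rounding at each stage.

Ad valorem component: 145461.80 × 8.6% = 12509.71
Specific component: 656 × 0.89 = 583.84
Import duty = 12509.71 + 583.84 = 13093.55

Import duty: EUR 13093.55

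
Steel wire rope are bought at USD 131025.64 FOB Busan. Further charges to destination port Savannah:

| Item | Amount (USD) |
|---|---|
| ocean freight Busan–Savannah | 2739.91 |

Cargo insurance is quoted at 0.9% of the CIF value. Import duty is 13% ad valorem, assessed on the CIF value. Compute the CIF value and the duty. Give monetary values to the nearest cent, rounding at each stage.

Let C be the CIF value. C = FOB price + freight + 0.9% × C
C − 0.9% × C = 131025.64 + 2739.91
0.991 × C = 133765.55
C = 133765.55 / 0.991 = 134980.37
Insurance premium = 0.9% × 134980.37 = 1214.82
Import duty = 134980.37 × 13% = 17547.45

CIF value: USD 134980.37; import duty: USD 17547.45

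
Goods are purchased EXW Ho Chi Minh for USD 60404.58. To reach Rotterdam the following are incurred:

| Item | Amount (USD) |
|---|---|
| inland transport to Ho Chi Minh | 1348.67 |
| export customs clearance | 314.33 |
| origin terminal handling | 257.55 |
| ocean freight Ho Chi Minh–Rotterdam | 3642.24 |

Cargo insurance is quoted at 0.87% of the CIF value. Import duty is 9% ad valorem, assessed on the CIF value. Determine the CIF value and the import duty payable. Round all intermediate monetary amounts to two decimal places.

CIF value: USD 66546.32; import duty: USD 5989.17

Let C be the CIF value. C = EXW price + pre-shipment costs + freight + 0.87% × C
C − 0.87% × C = 60404.58 + 1348.67 + 314.33 + 257.55 + 3642.24
0.9913 × C = 65967.37
C = 65967.37 / 0.9913 = 66546.32
Insurance premium = 0.87% × 66546.32 = 578.95
Import duty = 66546.32 × 9% = 5989.17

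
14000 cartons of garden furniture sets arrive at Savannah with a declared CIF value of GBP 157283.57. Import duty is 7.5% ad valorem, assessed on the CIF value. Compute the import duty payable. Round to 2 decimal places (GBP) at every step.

Import duty = 157283.57 × 7.5% = 11796.27

Import duty: GBP 11796.27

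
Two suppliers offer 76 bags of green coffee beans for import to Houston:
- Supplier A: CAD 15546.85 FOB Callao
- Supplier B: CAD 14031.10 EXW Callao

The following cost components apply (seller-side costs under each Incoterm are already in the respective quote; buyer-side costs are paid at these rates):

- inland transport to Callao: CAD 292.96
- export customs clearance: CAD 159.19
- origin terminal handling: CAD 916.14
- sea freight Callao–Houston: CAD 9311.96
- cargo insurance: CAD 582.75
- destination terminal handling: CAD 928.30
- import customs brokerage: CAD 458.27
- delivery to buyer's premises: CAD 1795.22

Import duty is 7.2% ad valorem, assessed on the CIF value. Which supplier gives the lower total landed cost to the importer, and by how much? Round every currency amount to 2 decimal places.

Supplier B is cheaper by CAD 158.07

Supplier A (FOB):
CIF value = FOB price + freight + insurance = 15546.85 + 9311.96 + 582.75 = 25441.56
Import duty = 25441.56 × 7.2% = 1831.79
Buyer bears (A): 9311.96 + 582.75 + 928.30 + 458.27 + 1795.22 = 13076.50
Landed cost (A) = invoice 15546.85 + 13076.50 + duty 1831.79 = 30455.14
Supplier B (EXW):
CIF value = EXW price + inland to port + export clearance + origin terminal + freight + insurance = 14031.10 + 292.96 + 159.19 + 916.14 + 9311.96 + 582.75 = 25294.10
Import duty = 25294.10 × 7.2% = 1821.18
Buyer bears (B): 292.96 + 159.19 + 916.14 + 9311.96 + 582.75 + 928.30 + 458.27 + 1795.22 = 14444.79
Landed cost (B) = invoice 14031.10 + 14444.79 + duty 1821.18 = 30297.07
Difference = |30455.14 − 30297.07| = 158.07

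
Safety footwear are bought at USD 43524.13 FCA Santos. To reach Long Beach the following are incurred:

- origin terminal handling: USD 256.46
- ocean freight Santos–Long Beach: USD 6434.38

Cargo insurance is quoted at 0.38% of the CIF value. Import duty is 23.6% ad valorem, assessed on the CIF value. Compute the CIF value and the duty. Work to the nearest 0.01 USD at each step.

Let C be the CIF value. C = FCA price + pre-shipment costs + freight + 0.38% × C
C − 0.38% × C = 43524.13 + 256.46 + 6434.38
0.9962 × C = 50214.97
C = 50214.97 / 0.9962 = 50406.51
Insurance premium = 0.38% × 50406.51 = 191.54
Import duty = 50406.51 × 23.6% = 11895.94

CIF value: USD 50406.51; import duty: USD 11895.94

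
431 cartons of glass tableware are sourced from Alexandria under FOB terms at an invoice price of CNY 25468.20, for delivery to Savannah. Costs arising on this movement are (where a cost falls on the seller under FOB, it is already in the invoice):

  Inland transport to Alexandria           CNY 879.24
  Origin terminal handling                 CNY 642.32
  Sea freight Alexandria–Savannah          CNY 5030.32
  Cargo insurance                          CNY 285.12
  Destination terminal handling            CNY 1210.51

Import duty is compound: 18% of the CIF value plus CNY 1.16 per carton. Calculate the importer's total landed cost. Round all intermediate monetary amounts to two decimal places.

FOB: the seller bears costs until goods are on board at the origin port; the buyer bears freight, insurance and all costs thereafter.
Already in the invoice (seller's account under FOB): inland to port, origin terminal — exclude.
CIF value = FOB price + freight + insurance = 25468.20 + 5030.32 + 285.12 = 30783.64
Ad valorem component: 30783.64 × 18% = 5541.06
Specific component: 431 × 1.16 = 499.96
Import duty = 5541.06 + 499.96 = 6041.02
Buyer bears: freight 5030.32 + insurance 285.12 + destination terminal 1210.51 + duty 6041.02 = 12566.97
Landed cost = invoice 25468.20 + 12566.97 = 38035.17

Total landed cost: CNY 38035.17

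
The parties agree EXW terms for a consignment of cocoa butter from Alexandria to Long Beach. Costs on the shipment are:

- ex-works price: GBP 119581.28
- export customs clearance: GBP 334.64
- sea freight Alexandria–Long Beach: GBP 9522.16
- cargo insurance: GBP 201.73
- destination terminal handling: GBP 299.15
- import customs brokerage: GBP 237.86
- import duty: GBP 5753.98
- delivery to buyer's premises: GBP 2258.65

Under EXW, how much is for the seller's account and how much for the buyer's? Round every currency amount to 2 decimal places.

Seller: GBP 119581.28; buyer: GBP 18608.17

EXW: the seller makes goods available at their premises; the buyer bears all onward costs.
Seller's account: goods 119581.28 = 119581.28
Buyer's account: export clearance 334.64 + freight 9522.16 + insurance 201.73 + destination terminal 299.15 + brokerage 237.86 + duty 5753.98 + delivery 2258.65 = 18608.17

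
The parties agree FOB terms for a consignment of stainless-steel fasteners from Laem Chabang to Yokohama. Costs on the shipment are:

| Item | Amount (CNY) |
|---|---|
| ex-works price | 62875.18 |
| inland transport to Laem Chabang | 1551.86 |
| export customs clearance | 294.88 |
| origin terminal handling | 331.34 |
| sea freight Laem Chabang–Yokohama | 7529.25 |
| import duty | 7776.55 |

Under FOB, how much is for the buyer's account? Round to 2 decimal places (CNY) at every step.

FOB: the seller bears costs until goods are on board at the origin port; the buyer bears freight, insurance and all costs thereafter.
Seller's account: goods 62875.18 + inland to port 1551.86 + export clearance 294.88 + origin terminal 331.34 = 65053.26
Buyer's account: freight 7529.25 + duty 7776.55 = 15305.80

Buyer's account: CNY 15305.80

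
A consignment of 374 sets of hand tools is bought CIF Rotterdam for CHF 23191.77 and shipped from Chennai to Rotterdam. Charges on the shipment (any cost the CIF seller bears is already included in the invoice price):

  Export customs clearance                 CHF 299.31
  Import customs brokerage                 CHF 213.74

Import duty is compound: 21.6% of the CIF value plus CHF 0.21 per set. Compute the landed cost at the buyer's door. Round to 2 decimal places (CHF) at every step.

CIF: the seller pays costs through ocean freight and marine insurance to the destination port.
Already in the invoice (seller's account under CIF): export clearance — exclude.
The CIF price already equals the CIF value: 23191.77
Ad valorem component: 23191.77 × 21.6% = 5009.42
Specific component: 374 × 0.21 = 78.54
Import duty = 5009.42 + 78.54 = 5087.96
Buyer bears: brokerage 213.74 + duty 5087.96 = 5301.70
Landed cost = invoice 23191.77 + 5301.70 = 28493.47

Total landed cost: CHF 28493.47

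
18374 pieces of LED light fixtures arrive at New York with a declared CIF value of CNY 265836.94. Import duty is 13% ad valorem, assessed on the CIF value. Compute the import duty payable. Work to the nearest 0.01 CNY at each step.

Import duty: CNY 34558.80

Import duty = 265836.94 × 13% = 34558.80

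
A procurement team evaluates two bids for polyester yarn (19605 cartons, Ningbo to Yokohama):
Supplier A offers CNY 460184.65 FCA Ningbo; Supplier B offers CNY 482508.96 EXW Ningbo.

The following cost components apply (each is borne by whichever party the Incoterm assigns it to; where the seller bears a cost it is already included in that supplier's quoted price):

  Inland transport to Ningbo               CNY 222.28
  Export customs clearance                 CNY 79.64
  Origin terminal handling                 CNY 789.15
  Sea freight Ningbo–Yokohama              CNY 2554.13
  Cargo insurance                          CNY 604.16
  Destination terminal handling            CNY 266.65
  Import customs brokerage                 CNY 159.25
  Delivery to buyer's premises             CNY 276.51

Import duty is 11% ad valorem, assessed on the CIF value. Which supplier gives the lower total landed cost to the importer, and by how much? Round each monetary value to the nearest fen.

Supplier A (FCA):
CIF value = FCA price + origin terminal + freight + insurance = 460184.65 + 789.15 + 2554.13 + 604.16 = 464132.09
Import duty = 464132.09 × 11% = 51054.53
Buyer bears (A): 789.15 + 2554.13 + 604.16 + 266.65 + 159.25 + 276.51 = 4649.85
Landed cost (A) = invoice 460184.65 + 4649.85 + duty 51054.53 = 515889.03
Supplier B (EXW):
CIF value = EXW price + inland to port + export clearance + origin terminal + freight + insurance = 482508.96 + 222.28 + 79.64 + 789.15 + 2554.13 + 604.16 = 486758.32
Import duty = 486758.32 × 11% = 53543.42
Buyer bears (B): 222.28 + 79.64 + 789.15 + 2554.13 + 604.16 + 266.65 + 159.25 + 276.51 = 4951.77
Landed cost (B) = invoice 482508.96 + 4951.77 + duty 53543.42 = 541004.15
Difference = |515889.03 − 541004.15| = 25115.12

Supplier A is cheaper by CNY 25115.12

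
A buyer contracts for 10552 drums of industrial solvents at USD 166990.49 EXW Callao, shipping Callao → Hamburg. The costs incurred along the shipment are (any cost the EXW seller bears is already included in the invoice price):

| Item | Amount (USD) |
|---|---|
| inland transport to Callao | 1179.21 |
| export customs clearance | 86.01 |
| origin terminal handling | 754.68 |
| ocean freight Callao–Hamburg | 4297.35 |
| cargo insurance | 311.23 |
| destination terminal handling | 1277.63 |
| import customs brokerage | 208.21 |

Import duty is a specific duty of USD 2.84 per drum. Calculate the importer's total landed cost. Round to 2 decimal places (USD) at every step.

Total landed cost: USD 205072.49

EXW: the seller makes goods available at their premises; the buyer bears all onward costs.
CIF value = EXW price + inland to port + export clearance + origin terminal + freight + insurance = 166990.49 + 1179.21 + 86.01 + 754.68 + 4297.35 + 311.23 = 173618.97
Import duty = 10552 × 2.84 = 29967.68
Buyer bears: inland to port 1179.21 + export clearance 86.01 + origin terminal 754.68 + freight 4297.35 + insurance 311.23 + destination terminal 1277.63 + brokerage 208.21 + duty 29967.68 = 38082.00
Landed cost = invoice 166990.49 + 38082.00 = 205072.49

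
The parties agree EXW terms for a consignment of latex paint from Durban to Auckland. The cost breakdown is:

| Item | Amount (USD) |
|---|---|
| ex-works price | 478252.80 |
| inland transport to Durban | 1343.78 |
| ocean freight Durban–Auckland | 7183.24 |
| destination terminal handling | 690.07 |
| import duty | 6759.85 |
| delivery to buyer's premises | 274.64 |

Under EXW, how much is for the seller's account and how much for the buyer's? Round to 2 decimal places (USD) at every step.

EXW: the seller makes goods available at their premises; the buyer bears all onward costs.
Seller's account: goods 478252.80 = 478252.80
Buyer's account: inland to port 1343.78 + freight 7183.24 + destination terminal 690.07 + duty 6759.85 + delivery 274.64 = 16251.58

Seller: USD 478252.80; buyer: USD 16251.58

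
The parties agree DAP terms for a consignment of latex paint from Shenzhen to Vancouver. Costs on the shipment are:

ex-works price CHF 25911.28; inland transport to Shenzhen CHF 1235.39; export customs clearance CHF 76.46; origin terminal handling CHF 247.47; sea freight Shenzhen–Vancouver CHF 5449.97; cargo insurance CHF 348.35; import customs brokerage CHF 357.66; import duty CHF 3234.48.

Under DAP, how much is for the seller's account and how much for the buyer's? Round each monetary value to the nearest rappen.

DAP: the seller bears all costs to the named destination except import duty and clearance.
Seller's account: goods 25911.28 + inland to port 1235.39 + export clearance 76.46 + origin terminal 247.47 + freight 5449.97 + insurance 348.35 = 33268.92
Buyer's account: brokerage 357.66 + duty 3234.48 = 3592.14

Seller: CHF 33268.92; buyer: CHF 3592.14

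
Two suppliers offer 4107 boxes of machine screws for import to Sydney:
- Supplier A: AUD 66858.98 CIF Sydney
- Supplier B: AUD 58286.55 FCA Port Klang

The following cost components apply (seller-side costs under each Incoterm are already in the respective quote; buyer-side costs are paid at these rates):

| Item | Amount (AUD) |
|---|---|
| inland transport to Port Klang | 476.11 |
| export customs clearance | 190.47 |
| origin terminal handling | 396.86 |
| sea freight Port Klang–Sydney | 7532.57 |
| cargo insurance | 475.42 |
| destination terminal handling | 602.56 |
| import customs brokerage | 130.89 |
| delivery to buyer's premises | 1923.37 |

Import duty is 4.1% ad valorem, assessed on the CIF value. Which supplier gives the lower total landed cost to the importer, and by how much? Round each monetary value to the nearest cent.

Supplier A (CIF):
The CIF price already equals the CIF value: 66858.98
Import duty = 66858.98 × 4.1% = 2741.22
Buyer bears (A): 602.56 + 130.89 + 1923.37 = 2656.82
Landed cost (A) = invoice 66858.98 + 2656.82 + duty 2741.22 = 72257.02
Supplier B (FCA):
CIF value = FCA price + origin terminal + freight + insurance = 58286.55 + 396.86 + 7532.57 + 475.42 = 66691.40
Import duty = 66691.40 × 4.1% = 2734.35
Buyer bears (B): 396.86 + 7532.57 + 475.42 + 602.56 + 130.89 + 1923.37 = 11061.67
Landed cost (B) = invoice 58286.55 + 11061.67 + duty 2734.35 = 72082.57
Difference = |72257.02 − 72082.57| = 174.45

Supplier B is cheaper by AUD 174.45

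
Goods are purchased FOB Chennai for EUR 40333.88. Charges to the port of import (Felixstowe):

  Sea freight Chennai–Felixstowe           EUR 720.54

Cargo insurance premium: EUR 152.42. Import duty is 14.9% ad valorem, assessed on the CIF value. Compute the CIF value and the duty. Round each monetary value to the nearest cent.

CIF value: EUR 41206.84; import duty: EUR 6139.82

CIF = FOB price + freight + insurance
CIF = 40333.88 + 720.54 + 152.42 = 41206.84
Import duty = 41206.84 × 14.9% = 6139.82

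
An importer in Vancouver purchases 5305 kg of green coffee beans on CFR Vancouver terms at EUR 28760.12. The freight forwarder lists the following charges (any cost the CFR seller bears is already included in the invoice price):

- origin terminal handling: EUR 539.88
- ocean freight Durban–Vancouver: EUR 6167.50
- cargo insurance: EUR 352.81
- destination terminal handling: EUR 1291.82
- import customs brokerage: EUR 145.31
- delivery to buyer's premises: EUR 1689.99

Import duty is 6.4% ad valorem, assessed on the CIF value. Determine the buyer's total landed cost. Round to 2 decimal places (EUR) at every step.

Total landed cost: EUR 34103.28

CFR: the seller pays costs through ocean freight to the destination port, but not insurance.
Already in the invoice (seller's account under CFR): origin terminal, freight — exclude.
CIF value = CFR price + insurance = 28760.12 + 352.81 = 29112.93
Import duty = 29112.93 × 6.4% = 1863.23
Buyer bears: insurance 352.81 + destination terminal 1291.82 + brokerage 145.31 + delivery 1689.99 + duty 1863.23 = 5343.16
Landed cost = invoice 28760.12 + 5343.16 = 34103.28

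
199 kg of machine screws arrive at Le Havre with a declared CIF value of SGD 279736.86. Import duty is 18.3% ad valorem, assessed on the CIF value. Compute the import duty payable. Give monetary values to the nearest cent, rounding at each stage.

Import duty = 279736.86 × 18.3% = 51191.85

Import duty: SGD 51191.85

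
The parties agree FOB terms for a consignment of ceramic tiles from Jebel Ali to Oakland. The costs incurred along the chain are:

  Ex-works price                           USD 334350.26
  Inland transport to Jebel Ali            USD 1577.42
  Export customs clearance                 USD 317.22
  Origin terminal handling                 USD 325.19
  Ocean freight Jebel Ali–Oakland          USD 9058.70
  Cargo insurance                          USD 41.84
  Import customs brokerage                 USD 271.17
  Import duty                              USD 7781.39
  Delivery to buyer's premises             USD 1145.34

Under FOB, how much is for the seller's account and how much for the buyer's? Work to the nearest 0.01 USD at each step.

Seller: USD 336570.09; buyer: USD 18298.44

FOB: the seller bears costs until goods are on board at the origin port; the buyer bears freight, insurance and all costs thereafter.
Seller's account: goods 334350.26 + inland to port 1577.42 + export clearance 317.22 + origin terminal 325.19 = 336570.09
Buyer's account: freight 9058.70 + insurance 41.84 + brokerage 271.17 + duty 7781.39 + delivery 1145.34 = 18298.44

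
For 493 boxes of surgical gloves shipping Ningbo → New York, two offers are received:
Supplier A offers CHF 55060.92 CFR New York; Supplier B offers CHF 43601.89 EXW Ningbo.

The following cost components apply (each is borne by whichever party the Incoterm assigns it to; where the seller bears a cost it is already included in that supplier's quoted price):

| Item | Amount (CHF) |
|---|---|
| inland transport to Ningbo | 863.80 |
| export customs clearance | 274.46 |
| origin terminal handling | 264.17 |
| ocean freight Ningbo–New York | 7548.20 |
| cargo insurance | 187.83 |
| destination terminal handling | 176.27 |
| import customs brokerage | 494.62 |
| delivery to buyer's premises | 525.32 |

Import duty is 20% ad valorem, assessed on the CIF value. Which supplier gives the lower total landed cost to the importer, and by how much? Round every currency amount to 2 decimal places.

Supplier B is cheaper by CHF 3010.08

Supplier A (CFR):
CIF value = CFR price + insurance = 55060.92 + 187.83 = 55248.75
Import duty = 55248.75 × 20% = 11049.75
Buyer bears (A): 187.83 + 176.27 + 494.62 + 525.32 = 1384.04
Landed cost (A) = invoice 55060.92 + 1384.04 + duty 11049.75 = 67494.71
Supplier B (EXW):
CIF value = EXW price + inland to port + export clearance + origin terminal + freight + insurance = 43601.89 + 863.80 + 274.46 + 264.17 + 7548.20 + 187.83 = 52740.35
Import duty = 52740.35 × 20% = 10548.07
Buyer bears (B): 863.80 + 274.46 + 264.17 + 7548.20 + 187.83 + 176.27 + 494.62 + 525.32 = 10334.67
Landed cost (B) = invoice 43601.89 + 10334.67 + duty 10548.07 = 64484.63
Difference = |67494.71 − 64484.63| = 3010.08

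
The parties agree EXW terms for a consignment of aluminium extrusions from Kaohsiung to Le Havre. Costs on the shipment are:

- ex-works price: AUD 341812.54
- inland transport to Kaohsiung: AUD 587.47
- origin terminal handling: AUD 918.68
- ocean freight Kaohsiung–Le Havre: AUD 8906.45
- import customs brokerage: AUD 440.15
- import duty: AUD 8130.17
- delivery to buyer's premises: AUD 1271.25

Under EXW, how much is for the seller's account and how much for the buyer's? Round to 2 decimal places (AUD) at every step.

Seller: AUD 341812.54; buyer: AUD 20254.17

EXW: the seller makes goods available at their premises; the buyer bears all onward costs.
Seller's account: goods 341812.54 = 341812.54
Buyer's account: inland to port 587.47 + origin terminal 918.68 + freight 8906.45 + brokerage 440.15 + duty 8130.17 + delivery 1271.25 = 20254.17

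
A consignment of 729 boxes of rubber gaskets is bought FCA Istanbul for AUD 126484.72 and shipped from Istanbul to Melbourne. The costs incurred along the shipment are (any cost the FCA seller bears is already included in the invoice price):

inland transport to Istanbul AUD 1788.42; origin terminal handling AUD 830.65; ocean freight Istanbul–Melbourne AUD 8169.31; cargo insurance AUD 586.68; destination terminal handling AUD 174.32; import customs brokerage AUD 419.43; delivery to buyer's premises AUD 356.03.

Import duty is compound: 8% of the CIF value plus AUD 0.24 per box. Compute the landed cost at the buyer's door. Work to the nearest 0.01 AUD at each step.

Total landed cost: AUD 148081.81

FCA: the seller delivers export-cleared goods to the carrier; the buyer bears costs from that point.
Already in the invoice (seller's account under FCA): inland to port — exclude.
CIF value = FCA price + origin terminal + freight + insurance = 126484.72 + 830.65 + 8169.31 + 586.68 = 136071.36
Ad valorem component: 136071.36 × 8% = 10885.71
Specific component: 729 × 0.24 = 174.96
Import duty = 10885.71 + 174.96 = 11060.67
Buyer bears: origin terminal 830.65 + freight 8169.31 + insurance 586.68 + destination terminal 174.32 + brokerage 419.43 + delivery 356.03 + duty 11060.67 = 21597.09
Landed cost = invoice 126484.72 + 21597.09 = 148081.81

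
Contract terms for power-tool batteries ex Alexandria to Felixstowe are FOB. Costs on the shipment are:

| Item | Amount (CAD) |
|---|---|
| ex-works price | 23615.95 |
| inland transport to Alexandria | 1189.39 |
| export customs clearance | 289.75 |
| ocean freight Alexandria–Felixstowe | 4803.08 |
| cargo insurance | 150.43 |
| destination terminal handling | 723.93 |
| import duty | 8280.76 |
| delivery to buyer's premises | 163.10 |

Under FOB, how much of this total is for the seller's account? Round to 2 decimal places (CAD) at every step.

FOB: the seller bears costs until goods are on board at the origin port; the buyer bears freight, insurance and all costs thereafter.
Seller's account: goods 23615.95 + inland to port 1189.39 + export clearance 289.75 = 25095.09
Buyer's account: freight 4803.08 + insurance 150.43 + destination terminal 723.93 + duty 8280.76 + delivery 163.10 = 14121.30

Seller's account: CAD 25095.09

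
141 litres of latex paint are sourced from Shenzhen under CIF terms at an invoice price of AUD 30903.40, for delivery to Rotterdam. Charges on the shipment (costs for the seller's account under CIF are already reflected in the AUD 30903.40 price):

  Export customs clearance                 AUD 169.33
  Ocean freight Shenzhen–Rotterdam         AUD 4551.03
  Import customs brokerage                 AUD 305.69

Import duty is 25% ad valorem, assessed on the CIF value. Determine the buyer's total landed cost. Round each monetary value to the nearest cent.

CIF: the seller pays costs through ocean freight and marine insurance to the destination port.
Already in the invoice (seller's account under CIF): export clearance, freight — exclude.
The CIF price already equals the CIF value: 30903.40
Import duty = 30903.40 × 25% = 7725.85
Buyer bears: brokerage 305.69 + duty 7725.85 = 8031.54
Landed cost = invoice 30903.40 + 8031.54 = 38934.94

Total landed cost: AUD 38934.94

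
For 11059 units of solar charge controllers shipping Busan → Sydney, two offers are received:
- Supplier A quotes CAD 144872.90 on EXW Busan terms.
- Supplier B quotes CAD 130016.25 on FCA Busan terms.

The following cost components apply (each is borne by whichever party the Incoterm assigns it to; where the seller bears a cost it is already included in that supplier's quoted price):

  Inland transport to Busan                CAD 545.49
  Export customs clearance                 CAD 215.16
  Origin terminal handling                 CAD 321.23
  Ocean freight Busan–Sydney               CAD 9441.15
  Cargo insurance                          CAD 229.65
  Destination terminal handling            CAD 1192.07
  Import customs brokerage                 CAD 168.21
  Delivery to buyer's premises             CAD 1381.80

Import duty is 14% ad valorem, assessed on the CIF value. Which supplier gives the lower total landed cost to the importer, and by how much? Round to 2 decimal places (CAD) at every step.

Supplier B is cheaper by CAD 17803.72

Supplier A (EXW):
CIF value = EXW price + inland to port + export clearance + origin terminal + freight + insurance = 144872.90 + 545.49 + 215.16 + 321.23 + 9441.15 + 229.65 = 155625.58
Import duty = 155625.58 × 14% = 21787.58
Buyer bears (A): 545.49 + 215.16 + 321.23 + 9441.15 + 229.65 + 1192.07 + 168.21 + 1381.80 = 13494.76
Landed cost (A) = invoice 144872.90 + 13494.76 + duty 21787.58 = 180155.24
Supplier B (FCA):
CIF value = FCA price + origin terminal + freight + insurance = 130016.25 + 321.23 + 9441.15 + 229.65 = 140008.28
Import duty = 140008.28 × 14% = 19601.16
Buyer bears (B): 321.23 + 9441.15 + 229.65 + 1192.07 + 168.21 + 1381.80 = 12734.11
Landed cost (B) = invoice 130016.25 + 12734.11 + duty 19601.16 = 162351.52
Difference = |180155.24 − 162351.52| = 17803.72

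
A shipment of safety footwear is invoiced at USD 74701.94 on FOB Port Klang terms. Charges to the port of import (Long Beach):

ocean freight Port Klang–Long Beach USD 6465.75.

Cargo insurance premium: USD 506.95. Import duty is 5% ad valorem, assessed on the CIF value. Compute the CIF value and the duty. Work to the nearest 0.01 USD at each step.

CIF = FOB price + freight + insurance
CIF = 74701.94 + 6465.75 + 506.95 = 81674.64
Import duty = 81674.64 × 5% = 4083.73

CIF value: USD 81674.64; import duty: USD 4083.73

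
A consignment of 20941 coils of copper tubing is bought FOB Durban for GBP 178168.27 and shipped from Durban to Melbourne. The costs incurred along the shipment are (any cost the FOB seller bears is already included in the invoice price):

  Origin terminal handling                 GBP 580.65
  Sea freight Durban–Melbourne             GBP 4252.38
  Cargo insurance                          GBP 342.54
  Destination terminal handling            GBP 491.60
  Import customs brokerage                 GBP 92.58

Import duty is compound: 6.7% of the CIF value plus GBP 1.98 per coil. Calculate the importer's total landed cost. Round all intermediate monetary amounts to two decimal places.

Total landed cost: GBP 237055.68

FOB: the seller bears costs until goods are on board at the origin port; the buyer bears freight, insurance and all costs thereafter.
Already in the invoice (seller's account under FOB): origin terminal — exclude.
CIF value = FOB price + freight + insurance = 178168.27 + 4252.38 + 342.54 = 182763.19
Ad valorem component: 182763.19 × 6.7% = 12245.13
Specific component: 20941 × 1.98 = 41463.18
Import duty = 12245.13 + 41463.18 = 53708.31
Buyer bears: freight 4252.38 + insurance 342.54 + destination terminal 491.60 + brokerage 92.58 + duty 53708.31 = 58887.41
Landed cost = invoice 178168.27 + 58887.41 = 237055.68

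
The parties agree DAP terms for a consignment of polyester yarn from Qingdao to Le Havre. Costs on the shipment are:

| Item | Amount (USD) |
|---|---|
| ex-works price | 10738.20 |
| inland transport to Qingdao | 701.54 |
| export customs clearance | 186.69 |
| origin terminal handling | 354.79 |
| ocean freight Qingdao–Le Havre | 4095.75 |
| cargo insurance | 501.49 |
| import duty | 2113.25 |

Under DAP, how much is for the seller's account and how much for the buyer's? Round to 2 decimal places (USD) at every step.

DAP: the seller bears all costs to the named destination except import duty and clearance.
Seller's account: goods 10738.20 + inland to port 701.54 + export clearance 186.69 + origin terminal 354.79 + freight 4095.75 + insurance 501.49 = 16578.46
Buyer's account: duty 2113.25 = 2113.25

Seller: USD 16578.46; buyer: USD 2113.25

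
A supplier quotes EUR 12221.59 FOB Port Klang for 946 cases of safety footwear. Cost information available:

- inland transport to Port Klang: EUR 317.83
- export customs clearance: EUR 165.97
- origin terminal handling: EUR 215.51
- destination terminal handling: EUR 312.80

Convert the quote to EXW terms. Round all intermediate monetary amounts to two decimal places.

Not relevant to the conversion: destination terminal — on the buyer under both terms; not part of either seller's price.
From FOB to EXW, the seller no longer bears: inland to port, export clearance, origin terminal.
EXW price = 12221.59 − 317.83 − 165.97 − 215.51 = 11522.28

EXW price: EUR 11522.28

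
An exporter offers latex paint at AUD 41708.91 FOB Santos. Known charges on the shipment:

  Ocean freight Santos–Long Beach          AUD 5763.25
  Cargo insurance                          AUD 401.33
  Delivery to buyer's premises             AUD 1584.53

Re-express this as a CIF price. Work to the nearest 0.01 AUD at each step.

Not relevant to the conversion: delivery — on the buyer under both terms; not part of either seller's price.
From FOB to CIF, the seller additionally bears: freight, insurance.
CIF price = 41708.91 + 5763.25 + 401.33 = 47873.49

CIF price: AUD 47873.49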